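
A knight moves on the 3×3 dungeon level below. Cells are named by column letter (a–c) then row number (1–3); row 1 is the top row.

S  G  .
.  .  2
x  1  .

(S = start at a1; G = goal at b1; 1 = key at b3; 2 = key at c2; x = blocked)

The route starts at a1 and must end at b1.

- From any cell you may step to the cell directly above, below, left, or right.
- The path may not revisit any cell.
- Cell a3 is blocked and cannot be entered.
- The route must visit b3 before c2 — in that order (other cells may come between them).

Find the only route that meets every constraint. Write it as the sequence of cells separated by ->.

a1 -> a2 -> b2 -> b3 -> c3 -> c2 -> c1 -> b1

The waypoints must appear in the order b3, c2, with no cell reused.
Route from a1: down to a2, right to b2, down to b3, right to c3, 2× up (reaching c1), left to b1 — 7 moves in all.
Check: order respected (1 at step 3, 2 at step 5).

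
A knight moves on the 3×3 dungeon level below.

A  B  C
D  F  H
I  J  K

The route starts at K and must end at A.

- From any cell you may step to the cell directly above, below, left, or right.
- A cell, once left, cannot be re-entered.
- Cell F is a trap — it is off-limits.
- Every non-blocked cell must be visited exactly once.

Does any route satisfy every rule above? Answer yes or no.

no

Colour the cells like a checkerboard: each orthogonal step flips colour, so a Hamiltonian route alternates colours. Here there are 4 cells of one colour and 4 of the other, with start on the same colour as the goal — the counts and endpoints can't be arranged into an alternating sequence of length 8, so no Hamiltonian route exists.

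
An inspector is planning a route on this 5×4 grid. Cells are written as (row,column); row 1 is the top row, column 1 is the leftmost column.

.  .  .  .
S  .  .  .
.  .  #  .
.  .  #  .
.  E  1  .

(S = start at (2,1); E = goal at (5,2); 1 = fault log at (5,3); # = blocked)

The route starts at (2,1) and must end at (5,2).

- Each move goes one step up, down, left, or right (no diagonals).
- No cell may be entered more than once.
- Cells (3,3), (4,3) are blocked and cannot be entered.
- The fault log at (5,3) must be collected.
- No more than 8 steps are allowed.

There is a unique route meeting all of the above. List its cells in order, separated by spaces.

(2,1) (2,2) (2,3) (2,4) (3,4) (4,4) (5,4) (5,3) (5,2)

The 8-move cap with required stops at (5,3) leaves no slack for detours.
Route from (2,1): 3× right (reaching (2,4)), 3× down (reaching (5,4)), 2× left (reaching (5,2)) — 8 moves in all.
Check: all required cells visited; 8 ≤ 8 moves.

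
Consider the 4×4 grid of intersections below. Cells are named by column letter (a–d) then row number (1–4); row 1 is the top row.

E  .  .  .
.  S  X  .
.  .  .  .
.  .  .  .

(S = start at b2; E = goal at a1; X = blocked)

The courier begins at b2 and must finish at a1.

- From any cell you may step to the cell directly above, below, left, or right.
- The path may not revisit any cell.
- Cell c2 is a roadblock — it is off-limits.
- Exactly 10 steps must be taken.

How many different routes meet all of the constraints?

Need simple routes of exactly 10 moves from b2 to a1 (Manhattan distance 2, so 4 moves are spent on a detour and 4 undoing it).
Enumerating: b2 b1 c1 d1 d2 d3 c3 b3 a3 a2 a1 | b2 b3 b4 c4 c3 d3 d2 d1 c1 b1 a1 | b2 b3 b4 c4 d4 d3 d2 d1 c1 b1 a1 | b2 b3 c3 c4 d4 d3 d2 d1 c1 b1 a1 | b2 b3 c3 d3 d4 c4 b4 a4 a3 a2 a1 | b2 a2 a3 b3 c3 d3 d2 d1 c1 b1 a1.
That gives 6 routes.

6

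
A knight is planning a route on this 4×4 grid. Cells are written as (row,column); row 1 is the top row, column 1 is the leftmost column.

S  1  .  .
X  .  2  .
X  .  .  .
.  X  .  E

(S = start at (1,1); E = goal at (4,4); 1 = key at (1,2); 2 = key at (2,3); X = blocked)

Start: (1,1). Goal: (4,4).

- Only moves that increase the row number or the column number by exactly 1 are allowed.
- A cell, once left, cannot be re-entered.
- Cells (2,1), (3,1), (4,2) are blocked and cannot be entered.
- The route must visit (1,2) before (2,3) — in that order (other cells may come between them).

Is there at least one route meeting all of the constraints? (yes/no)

One route that works: (1,1) → (1,2) → (2,2) → (2,3) → (3,3) → (4,3) → (4,4).

yes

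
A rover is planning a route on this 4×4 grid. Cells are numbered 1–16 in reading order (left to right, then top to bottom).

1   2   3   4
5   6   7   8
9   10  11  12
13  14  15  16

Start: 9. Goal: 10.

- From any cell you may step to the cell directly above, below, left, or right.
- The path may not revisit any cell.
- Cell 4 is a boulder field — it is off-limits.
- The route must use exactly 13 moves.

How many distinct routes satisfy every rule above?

3

Need simple routes of exactly 13 moves from 9 to 10 (Manhattan distance 1, so 6 moves are spent on a detour and 6 undoing it).
Enumerating: 9 13 14 15 11 12 8 7 3 2 1 5 6 10 | 9 13 14 15 16 12 8 7 3 2 1 5 6 10 | 9 13 14 15 16 12 11 7 3 2 1 5 6 10.
That gives 3 routes.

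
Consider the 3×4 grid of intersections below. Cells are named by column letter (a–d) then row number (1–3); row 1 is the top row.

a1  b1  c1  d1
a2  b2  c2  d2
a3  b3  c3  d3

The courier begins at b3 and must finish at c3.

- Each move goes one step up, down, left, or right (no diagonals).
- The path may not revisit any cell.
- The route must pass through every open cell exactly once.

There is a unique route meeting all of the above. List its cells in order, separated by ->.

b3 -> a3 -> a2 -> a1 -> b1 -> b2 -> c2 -> c1 -> d1 -> d2 -> d3 -> c3

Need to visit all 12 open cells exactly once, starting at b3 and ending at c3.
Cell a3 has only two open neighbours (a2 and b3), so the path must pass straight through it: one of those is the cell it's entered from and the other is where it exits.
Route from b3: left 1 to a3, up 2 to a1, right 1 to b1, down 1 to b2, right 1 to c2, up 1 to c1, right 1 to d1, down 2 to d3, left 1 to c3 — 11 moves in all.
Check: all 12 open cells covered.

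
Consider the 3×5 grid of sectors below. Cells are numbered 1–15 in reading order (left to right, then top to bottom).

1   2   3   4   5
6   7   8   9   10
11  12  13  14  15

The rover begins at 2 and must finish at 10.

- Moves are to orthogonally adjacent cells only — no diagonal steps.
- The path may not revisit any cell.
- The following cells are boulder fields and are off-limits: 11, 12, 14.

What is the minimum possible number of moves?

4

The Manhattan distance from 2 to 10 is |1−2| + |2−5| = 4, so at least 4 moves are needed.
A route of 4 moves achieves this: 2 → 7 → 8 → 9 → 10.
Since 4 matches the lower bound, it is optimal.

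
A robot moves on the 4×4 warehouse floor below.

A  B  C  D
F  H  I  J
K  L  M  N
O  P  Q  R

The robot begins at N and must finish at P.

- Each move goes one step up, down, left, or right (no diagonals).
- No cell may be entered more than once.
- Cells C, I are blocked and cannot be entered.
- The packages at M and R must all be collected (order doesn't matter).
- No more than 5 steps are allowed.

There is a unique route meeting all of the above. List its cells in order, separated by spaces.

N R Q M L P

The 5-move cap with required stops at M, R leaves no slack for detours.
Route from N: down to R, left to Q, up to M, left to L, down to P — 5 moves in all.
Check: all required cells visited; 5 ≤ 5 moves.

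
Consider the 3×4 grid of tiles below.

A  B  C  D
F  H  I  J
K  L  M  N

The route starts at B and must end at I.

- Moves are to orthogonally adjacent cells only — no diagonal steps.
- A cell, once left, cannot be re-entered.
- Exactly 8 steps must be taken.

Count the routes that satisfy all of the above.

5

Need simple routes of exactly 8 moves from B to I (Manhattan distance 2, so 3 moves are spent on a detour and 3 undoing it).
Enumerating: B H L M N J D C I | B H F K L M N J I | B A F K L M N J I | B A F H L M N J I | B C D J N M L H I.
That gives 5 routes.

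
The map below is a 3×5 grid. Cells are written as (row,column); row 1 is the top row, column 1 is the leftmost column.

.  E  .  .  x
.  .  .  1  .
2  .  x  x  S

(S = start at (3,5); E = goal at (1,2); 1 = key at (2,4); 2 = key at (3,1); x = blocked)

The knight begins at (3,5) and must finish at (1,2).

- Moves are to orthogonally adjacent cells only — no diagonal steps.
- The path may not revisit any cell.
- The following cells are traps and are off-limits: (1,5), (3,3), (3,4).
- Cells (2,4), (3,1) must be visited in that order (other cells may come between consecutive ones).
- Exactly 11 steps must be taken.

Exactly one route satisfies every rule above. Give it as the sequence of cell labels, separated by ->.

The waypoints must appear in the order (2,4), (3,1), with no cell reused.
Route from (3,5): up 1 to (2,5), left 1 to (2,4), up 1 to (1,4), left 1 to (1,3), down 1 to (2,3), left 1 to (2,2), down 1 to (3,2), left 1 to (3,1), up 2 to (1,1), right 1 to (1,2) — 11 moves in all.
Check: order respected (1 at step 2, 2 at step 8); 11 moves as required.

(3,5) -> (2,5) -> (2,4) -> (1,4) -> (1,3) -> (2,3) -> (2,2) -> (3,2) -> (3,1) -> (2,1) -> (1,1) -> (1,2)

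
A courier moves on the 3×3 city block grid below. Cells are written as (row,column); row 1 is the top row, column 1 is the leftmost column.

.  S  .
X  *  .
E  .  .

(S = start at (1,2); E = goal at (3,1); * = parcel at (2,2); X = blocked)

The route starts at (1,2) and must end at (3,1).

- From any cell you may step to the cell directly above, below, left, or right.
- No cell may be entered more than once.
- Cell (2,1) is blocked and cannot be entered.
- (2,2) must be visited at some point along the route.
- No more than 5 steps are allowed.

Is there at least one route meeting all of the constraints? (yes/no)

One route that works: (1,2) → (2,2) → (3,2) → (3,1).

yes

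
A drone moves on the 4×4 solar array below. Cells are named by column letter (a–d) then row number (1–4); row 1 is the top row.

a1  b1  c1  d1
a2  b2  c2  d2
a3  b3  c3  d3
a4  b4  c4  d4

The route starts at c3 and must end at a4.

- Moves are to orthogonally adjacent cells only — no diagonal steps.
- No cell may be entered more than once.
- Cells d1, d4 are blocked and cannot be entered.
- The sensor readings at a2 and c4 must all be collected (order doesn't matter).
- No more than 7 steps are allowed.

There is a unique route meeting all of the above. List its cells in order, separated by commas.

c3, c4, b4, b3, b2, a2, a3, a4

Any route must reach a2 and c4 and still end at a4 within 7 moves, so the order of the required stops is forced.
Route from c3: down to c4, left to b4, 2× up (reaching b2), left to a2, 2× down (reaching a4) — 7 moves in all.
Check: all required cells visited; 7 ≤ 7 moves.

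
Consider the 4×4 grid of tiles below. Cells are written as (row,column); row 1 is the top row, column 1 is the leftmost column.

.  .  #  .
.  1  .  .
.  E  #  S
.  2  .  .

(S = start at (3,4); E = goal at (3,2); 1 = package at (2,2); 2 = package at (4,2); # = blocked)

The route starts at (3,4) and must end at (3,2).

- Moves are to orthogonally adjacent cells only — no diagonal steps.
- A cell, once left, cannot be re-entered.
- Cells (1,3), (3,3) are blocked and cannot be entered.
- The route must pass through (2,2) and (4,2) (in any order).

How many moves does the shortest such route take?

Any route passes through (2,2) and (4,2) in some order between (3,4) and (3,2). Summing Manhattan distances along each leg and taking the cheapest ordering ((3,4) → (2,2) → (4,2) → (3,2)) gives a lower bound of 3 + 2 + 1 = 6 moves.
The shortest route satisfying every rule uses 8 moves: (3,4) → (2,4) → (2,3) → (2,2) → (2,1) → (3,1) → (4,1) → (4,2) → (3,2).
The bound of 6 isn't tight here; checking systematically, no route of length 6 through 7 satisfies every constraint, so 8 is the minimum.

8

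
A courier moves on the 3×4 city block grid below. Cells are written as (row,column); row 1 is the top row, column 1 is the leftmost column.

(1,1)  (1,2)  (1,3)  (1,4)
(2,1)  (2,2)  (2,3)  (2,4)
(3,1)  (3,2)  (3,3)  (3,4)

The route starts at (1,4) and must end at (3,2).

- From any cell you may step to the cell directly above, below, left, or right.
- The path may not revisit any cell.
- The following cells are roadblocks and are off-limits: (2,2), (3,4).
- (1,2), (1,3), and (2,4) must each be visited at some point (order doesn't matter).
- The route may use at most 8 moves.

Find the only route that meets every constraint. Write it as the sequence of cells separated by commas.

(1,4), (2,4), (2,3), (1,3), (1,2), (1,1), (2,1), (3,1), (3,2)

The budget equals the shortest possible length, so every move has to be on a shortest route through the required cells.
Route from (1,4): down 1 to (2,4), left 1 to (2,3), up 1 to (1,3), left 2 to (1,1), down 2 to (3,1), right 1 to (3,2) — 8 moves in all.
Check: all required cells visited; 8 ≤ 8 moves.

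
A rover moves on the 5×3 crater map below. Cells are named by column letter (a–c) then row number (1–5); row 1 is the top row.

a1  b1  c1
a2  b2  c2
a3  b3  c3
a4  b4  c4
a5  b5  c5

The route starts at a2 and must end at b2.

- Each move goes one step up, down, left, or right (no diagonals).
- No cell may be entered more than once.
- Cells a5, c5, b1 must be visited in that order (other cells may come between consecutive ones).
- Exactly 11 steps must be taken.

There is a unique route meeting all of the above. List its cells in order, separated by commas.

a2, a3, a4, a5, b5, c5, c4, c3, c2, c1, b1, b2

The waypoints must appear in the order a5, c5, b1, with no cell reused.
Route from a2: down 3 to a5, right 2 to c5, up 4 to c1, left 1 to b1, down 1 to b2 — 11 moves in all.
Check: order respected (a5 at step 3, c5 at step 5, b1 at step 10); 11 moves as required.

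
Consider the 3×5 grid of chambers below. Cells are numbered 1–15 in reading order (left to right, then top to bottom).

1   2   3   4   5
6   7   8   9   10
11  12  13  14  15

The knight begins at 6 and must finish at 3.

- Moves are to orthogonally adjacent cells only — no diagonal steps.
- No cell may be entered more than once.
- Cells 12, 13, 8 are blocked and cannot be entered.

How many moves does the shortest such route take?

The Manhattan distance from 6 to 3 is |2−1| + |1−3| = 3, so at least 3 moves are needed.
A route of 3 moves achieves this: 6 → 1 → 2 → 3.
Since 3 matches the lower bound, it is optimal.

3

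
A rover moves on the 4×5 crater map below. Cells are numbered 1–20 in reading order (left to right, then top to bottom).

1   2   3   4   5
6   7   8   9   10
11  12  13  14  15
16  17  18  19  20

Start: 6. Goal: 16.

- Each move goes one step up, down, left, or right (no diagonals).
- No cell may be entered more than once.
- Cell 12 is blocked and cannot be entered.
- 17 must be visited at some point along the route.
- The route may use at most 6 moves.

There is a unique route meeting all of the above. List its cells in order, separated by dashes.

6 - 7 - 8 - 13 - 18 - 17 - 16

The budget equals the shortest possible length, so every move has to be on a shortest route through the required cells.
Route from 6: 2× right (reaching 8), 2× down (reaching 18), 2× left (reaching 16) — 6 moves in all.
Check: all required cells visited; 6 ≤ 6 moves.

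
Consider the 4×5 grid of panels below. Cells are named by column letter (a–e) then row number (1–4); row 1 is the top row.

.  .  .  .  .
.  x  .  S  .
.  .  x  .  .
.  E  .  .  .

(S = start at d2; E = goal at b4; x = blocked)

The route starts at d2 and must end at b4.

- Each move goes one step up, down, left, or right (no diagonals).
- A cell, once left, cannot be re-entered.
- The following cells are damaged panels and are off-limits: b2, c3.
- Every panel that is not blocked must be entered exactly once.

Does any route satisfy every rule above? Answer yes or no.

no

Colour the cells like a checkerboard: each orthogonal step flips colour, so a Hamiltonian route alternates colours. Here there are 8 cells of one colour and 10 of the other, with start on the same colour as the goal — the counts and endpoints can't be arranged into an alternating sequence of length 18, so no Hamiltonian route exists.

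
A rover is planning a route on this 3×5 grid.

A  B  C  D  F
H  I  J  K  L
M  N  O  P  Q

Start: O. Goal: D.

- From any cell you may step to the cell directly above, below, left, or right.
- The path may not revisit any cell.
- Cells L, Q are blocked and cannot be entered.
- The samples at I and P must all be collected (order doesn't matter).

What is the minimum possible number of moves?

Any route passes through I and P in some order between O and D. Summing Manhattan distances along each leg and taking the cheapest ordering (O → I → P → D) gives a lower bound of 2 + 3 + 2 = 7 moves.
A route of 7 moves achieves this: O → P → K → J → I → B → C → D.
Since 7 matches the lower bound, it is optimal.

7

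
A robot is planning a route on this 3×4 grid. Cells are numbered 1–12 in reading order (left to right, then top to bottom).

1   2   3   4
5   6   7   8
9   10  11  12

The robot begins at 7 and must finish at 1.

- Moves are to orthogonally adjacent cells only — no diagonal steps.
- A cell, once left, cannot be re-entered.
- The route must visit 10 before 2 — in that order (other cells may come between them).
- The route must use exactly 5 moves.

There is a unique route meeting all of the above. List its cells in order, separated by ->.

7 -> 11 -> 10 -> 6 -> 2 -> 1

The waypoints must appear in the order 10, 2, with no cell reused.
Route from 7: down 1 to 11, left 1 to 10, up 2 to 2, left 1 to 1 — 5 moves in all.
Check: order respected (10 at step 2, 2 at step 4); 5 moves as required.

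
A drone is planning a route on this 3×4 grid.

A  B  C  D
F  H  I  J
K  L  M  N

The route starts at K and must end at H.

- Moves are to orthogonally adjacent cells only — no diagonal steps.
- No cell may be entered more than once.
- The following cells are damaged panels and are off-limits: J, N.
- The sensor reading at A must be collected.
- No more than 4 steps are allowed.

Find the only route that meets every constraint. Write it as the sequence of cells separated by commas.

Any route must reach A and still end at H within 4 moves, so the order of the required stops is forced.
Route from K: 2× up (reaching A), right to B, down to H — 4 moves in all.
Check: all required cells visited; 4 ≤ 4 moves.

K, F, A, B, H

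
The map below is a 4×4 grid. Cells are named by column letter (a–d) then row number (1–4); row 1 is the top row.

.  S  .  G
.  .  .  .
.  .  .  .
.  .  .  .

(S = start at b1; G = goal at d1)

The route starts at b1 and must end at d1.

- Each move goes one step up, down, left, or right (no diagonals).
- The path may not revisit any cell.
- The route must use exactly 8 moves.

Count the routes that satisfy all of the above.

Need simple routes of exactly 8 moves from b1 to d1 (Manhattan distance 2, so 3 moves are spent on a detour and 3 undoing it).
Branch systematically from the start, pruning whenever the remaining move budget drops below the Manhattan distance to d1 or differs from it in parity. Grouping the completions by first move — via b2: 10; via a1: 9; via c1: 2 — and summing: 10 + 9 + 2 = 21.
That gives 21 routes.

21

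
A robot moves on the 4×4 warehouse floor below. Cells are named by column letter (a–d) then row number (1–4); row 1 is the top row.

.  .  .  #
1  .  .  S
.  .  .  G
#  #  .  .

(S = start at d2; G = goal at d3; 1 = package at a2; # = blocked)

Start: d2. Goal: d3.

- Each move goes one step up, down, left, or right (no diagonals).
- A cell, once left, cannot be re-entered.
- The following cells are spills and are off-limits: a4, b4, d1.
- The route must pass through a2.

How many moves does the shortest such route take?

7

Any route passes through a2 somewhere between d2 and d3. Summing Manhattan distances along the two legs (d2 → a2 → d3) gives a lower bound of 3 + 4 = 7 moves.
A route of 7 moves achieves this: d2 → c2 → b2 → a2 → a3 → b3 → c3 → d3.
Since 7 matches the lower bound, it is optimal.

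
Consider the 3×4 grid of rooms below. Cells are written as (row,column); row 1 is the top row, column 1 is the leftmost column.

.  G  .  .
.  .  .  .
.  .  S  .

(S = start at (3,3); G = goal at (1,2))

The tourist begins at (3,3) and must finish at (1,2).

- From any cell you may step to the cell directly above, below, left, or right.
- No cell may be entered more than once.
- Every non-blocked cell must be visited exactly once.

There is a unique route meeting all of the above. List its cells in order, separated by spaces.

(3,3) (3,4) (2,4) (1,4) (1,3) (2,3) (2,2) (3,2) (3,1) (2,1) (1,1) (1,2)

Need to visit all 12 open cells exactly once, starting at (3,3) and ending at (1,2).
Cell (3,1) has only two open neighbours ((2,1) and (3,2)), so the path must pass straight through it: one of those is the cell it's entered from and the other is where it exits.
Route from (3,3): right to (3,4), 2× up (reaching (1,4)), left to (1,3), down to (2,3), left to (2,2), down to (3,2), left to (3,1), 2× up (reaching (1,1)), right to (1,2) — 11 moves in all.
Check: all 12 open cells covered.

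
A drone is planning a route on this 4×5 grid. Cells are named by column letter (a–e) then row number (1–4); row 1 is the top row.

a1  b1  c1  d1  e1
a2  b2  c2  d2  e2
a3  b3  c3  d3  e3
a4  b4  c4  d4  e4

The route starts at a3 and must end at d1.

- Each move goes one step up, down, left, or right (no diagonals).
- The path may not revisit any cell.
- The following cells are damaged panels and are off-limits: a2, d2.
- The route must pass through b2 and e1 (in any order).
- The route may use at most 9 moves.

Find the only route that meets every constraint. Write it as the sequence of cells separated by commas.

Any route must reach b2 and e1 and still end at d1 within 9 moves, so the order of the required stops is forced.
Route from a3: right to b3, up to b2, right to c2, down to c3, 2× right (reaching e3), 2× up (reaching e1), left to d1 — 9 moves in all.
Check: all required cells visited; 9 ≤ 9 moves.

a3, b3, b2, c2, c3, d3, e3, e2, e1, d1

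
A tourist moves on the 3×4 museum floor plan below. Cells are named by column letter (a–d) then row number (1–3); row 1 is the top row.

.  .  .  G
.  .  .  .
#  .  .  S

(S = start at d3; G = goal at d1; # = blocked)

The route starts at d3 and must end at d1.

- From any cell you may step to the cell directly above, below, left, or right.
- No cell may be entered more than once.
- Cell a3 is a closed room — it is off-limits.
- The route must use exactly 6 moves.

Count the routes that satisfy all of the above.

5

Need simple routes of exactly 6 moves from d3 to d1 (Manhattan distance 2, so 2 moves are spent on a detour and 2 undoing it).
Enumerating: d3 d2 c2 b2 b1 c1 d1 | d3 c3 c2 b2 b1 c1 d1 | d3 c3 b3 b2 b1 c1 d1 | d3 c3 b3 b2 c2 c1 d1 | d3 c3 b3 b2 c2 d2 d1.
That gives 5 routes.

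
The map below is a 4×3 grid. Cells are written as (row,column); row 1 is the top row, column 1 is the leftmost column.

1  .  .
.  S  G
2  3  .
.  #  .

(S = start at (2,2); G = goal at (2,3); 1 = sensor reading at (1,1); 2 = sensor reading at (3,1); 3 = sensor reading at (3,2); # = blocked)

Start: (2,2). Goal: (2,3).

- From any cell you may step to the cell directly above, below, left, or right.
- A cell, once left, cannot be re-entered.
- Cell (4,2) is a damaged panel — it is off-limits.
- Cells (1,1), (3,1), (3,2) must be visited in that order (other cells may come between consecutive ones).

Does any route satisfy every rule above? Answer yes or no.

One route that works: (2,2) → (1,2) → (1,1) → (2,1) → (3,1) → (3,2) → (3,3) → (2,3).

yes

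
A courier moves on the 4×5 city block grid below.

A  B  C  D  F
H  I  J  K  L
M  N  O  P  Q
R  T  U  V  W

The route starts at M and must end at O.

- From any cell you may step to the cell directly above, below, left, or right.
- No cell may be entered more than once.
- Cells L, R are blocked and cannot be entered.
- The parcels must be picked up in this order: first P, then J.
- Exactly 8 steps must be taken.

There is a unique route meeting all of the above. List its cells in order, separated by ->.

The waypoints must appear in the order P, J, with no cell reused.
Route from M: right to N, down to T, 2× right (reaching V), 2× up (reaching K), left to J, down to O — 8 moves in all.
Check: order respected (P at step 5, J at step 7); 8 moves as required.

M -> N -> T -> U -> V -> P -> K -> J -> O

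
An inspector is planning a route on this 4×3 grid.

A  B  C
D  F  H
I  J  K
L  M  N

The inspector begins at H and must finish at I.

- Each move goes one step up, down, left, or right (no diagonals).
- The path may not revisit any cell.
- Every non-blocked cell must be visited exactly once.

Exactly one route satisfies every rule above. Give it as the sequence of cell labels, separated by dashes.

Need to visit all 12 open cells exactly once, starting at H and ending at I.
Cell N has only two open neighbours (K and M), so the path must pass straight through it: one of those is the cell it's entered from and the other is where it exits.
Route from H: up 1 to C, left 2 to A, down 1 to D, right 1 to F, down 1 to J, right 1 to K, down 1 to N, left 2 to L, up 1 to I — 11 moves in all.
Check: all 12 open cells covered.

H - C - B - A - D - F - J - K - N - M - L - I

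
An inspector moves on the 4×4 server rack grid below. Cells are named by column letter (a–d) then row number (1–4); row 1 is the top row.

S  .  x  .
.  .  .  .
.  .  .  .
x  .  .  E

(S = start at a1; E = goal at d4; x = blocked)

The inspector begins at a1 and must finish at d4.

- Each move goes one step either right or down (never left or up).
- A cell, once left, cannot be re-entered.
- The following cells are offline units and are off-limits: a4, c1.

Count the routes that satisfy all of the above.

15

A right/down-only route from a1 to d4 makes exactly 3 down-moves and 3 right-moves in some order.
With no other constraints that would be C(6,3) = 20 routes.
Subtract routes through each blocked cell (inclusion–exclusion for overlaps): − through c1: 4 − through a4: 1 → 15.
That gives 15 routes.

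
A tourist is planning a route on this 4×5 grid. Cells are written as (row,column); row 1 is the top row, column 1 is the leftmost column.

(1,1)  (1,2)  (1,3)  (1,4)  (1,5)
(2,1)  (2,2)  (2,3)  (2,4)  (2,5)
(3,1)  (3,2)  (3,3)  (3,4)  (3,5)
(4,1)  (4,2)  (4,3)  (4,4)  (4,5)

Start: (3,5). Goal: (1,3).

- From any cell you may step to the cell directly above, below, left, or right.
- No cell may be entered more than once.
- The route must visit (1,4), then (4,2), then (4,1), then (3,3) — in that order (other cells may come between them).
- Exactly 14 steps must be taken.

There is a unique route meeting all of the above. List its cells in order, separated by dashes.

The waypoints must appear in the order (1,4), (4,2), (4,1), (3,3), with no cell reused.
Route from (3,5): up 2 to (1,5), left 1 to (1,4), down 3 to (4,4), left 3 to (4,1), up 1 to (3,1), right 2 to (3,3), up 2 to (1,3) — 14 moves in all.
Check: order respected ((1,4) at step 3, (4,2) at step 8, (4,1) at step 9, (3,3) at step 12); 14 moves as required.

(3,5) - (2,5) - (1,5) - (1,4) - (2,4) - (3,4) - (4,4) - (4,3) - (4,2) - (4,1) - (3,1) - (3,2) - (3,3) - (2,3) - (1,3)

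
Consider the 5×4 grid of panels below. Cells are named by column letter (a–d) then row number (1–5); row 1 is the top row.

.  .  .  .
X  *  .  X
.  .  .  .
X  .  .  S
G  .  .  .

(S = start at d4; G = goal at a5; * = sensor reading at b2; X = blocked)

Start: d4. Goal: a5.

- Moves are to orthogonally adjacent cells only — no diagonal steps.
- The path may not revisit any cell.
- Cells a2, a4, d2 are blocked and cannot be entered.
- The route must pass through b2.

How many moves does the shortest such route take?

Any route passes through b2 somewhere between d4 and a5. Summing Manhattan distances along the two legs (d4 → b2 → a5) gives a lower bound of 4 + 4 = 8 moves.
A route of 8 moves achieves this: d4 → d3 → c3 → c2 → b2 → b3 → b4 → b5 → a5.
Since 8 matches the lower bound, it is optimal.

8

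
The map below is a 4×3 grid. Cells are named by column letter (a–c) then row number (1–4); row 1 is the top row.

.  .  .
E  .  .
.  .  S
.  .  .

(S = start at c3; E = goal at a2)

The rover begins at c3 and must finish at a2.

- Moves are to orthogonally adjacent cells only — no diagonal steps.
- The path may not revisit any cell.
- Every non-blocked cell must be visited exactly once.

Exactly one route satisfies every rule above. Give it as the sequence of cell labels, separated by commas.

c3, c4, b4, a4, a3, b3, b2, c2, c1, b1, a1, a2

Need to visit all 12 open cells exactly once, starting at c3 and ending at a2.
Cell c1 has only two open neighbours (c2 and b1), so the path must pass straight through it: one of those is the cell it's entered from and the other is where it exits.
Route from c3: down 1 to c4, left 2 to a4, up 1 to a3, right 1 to b3, up 1 to b2, right 1 to c2, up 1 to c1, left 2 to a1, down 1 to a2 — 11 moves in all.
Check: all 12 open cells covered.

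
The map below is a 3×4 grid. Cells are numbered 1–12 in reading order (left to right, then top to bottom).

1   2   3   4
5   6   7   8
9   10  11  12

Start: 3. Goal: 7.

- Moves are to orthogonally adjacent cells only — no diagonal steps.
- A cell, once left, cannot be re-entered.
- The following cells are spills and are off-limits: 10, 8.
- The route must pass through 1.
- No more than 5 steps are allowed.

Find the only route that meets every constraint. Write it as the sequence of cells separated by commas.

3, 2, 1, 5, 6, 7

The 5-move cap with required stops at 1 leaves no slack for detours.
Route from 3: 2× left (reaching 1), down to 5, 2× right (reaching 7) — 5 moves in all.
Check: all required cells visited; 5 ≤ 5 moves.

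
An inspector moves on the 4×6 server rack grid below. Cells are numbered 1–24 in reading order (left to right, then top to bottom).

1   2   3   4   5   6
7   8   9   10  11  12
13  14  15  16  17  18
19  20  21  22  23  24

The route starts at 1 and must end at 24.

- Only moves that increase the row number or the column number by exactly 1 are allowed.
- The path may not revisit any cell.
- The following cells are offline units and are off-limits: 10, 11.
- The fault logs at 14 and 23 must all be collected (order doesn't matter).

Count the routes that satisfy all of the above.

12

A right/down-only route from 1 to 24 makes exactly 3 down-moves and 5 right-moves in some order.
With no other constraints that would be C(8,3) = 56 routes.
A monotone route can only reach the required cells in the order 14, 23, so split there and multiply the segment counts (each segment already excludes blocked cells): 1→14: 3; 14→23: 4; 23→24: 1; product = 12.
That gives 12 routes.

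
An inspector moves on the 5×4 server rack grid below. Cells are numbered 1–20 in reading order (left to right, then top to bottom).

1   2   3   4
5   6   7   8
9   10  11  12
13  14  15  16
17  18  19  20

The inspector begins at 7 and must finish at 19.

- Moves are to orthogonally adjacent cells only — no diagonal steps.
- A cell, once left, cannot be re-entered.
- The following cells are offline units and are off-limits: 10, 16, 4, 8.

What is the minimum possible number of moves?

The Manhattan distance from 7 to 19 is |2−5| + |3−3| = 3, so at least 3 moves are needed.
A route of 3 moves achieves this: 7 → 11 → 15 → 19.
Since 3 matches the lower bound, it is optimal.

3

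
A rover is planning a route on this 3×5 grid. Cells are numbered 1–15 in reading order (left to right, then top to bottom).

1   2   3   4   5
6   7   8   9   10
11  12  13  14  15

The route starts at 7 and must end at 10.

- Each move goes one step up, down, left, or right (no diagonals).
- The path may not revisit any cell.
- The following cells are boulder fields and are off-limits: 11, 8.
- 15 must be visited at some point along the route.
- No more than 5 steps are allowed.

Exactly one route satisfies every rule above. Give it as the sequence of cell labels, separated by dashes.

7 - 12 - 13 - 14 - 15 - 10

The budget equals the shortest possible length, so every move has to be on a shortest route through the required cells.
Route from 7: down 1 to 12, right 3 to 15, up 1 to 10 — 5 moves in all.
Check: all required cells visited; 5 ≤ 5 moves.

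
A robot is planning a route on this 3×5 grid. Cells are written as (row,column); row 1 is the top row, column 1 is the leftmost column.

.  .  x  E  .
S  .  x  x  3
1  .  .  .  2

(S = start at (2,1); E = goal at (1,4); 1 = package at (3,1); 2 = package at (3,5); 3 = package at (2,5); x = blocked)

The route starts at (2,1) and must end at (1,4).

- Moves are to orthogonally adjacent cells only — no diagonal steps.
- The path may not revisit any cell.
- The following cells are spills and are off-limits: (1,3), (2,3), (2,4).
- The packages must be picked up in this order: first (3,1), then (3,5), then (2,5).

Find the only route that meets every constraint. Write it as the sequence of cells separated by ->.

The waypoints must appear in the order (3,1), (3,5), (2,5), with no cell reused.
Route from (2,1): down to (3,1), 4× right (reaching (3,5)), 2× up (reaching (1,5)), left to (1,4) — 8 moves in all.
Check: order respected (1 at step 1, 2 at step 5, 3 at step 6).

(2,1) -> (3,1) -> (3,2) -> (3,3) -> (3,4) -> (3,5) -> (2,5) -> (1,5) -> (1,4)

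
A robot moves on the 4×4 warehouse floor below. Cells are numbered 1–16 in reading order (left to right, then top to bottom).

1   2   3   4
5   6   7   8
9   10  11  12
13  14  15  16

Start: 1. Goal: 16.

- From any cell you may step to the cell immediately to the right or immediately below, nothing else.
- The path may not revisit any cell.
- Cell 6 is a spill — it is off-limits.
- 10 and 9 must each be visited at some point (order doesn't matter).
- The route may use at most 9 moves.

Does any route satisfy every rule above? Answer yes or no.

yes

One route that works: 1 → 5 → 9 → 10 → 14 → 15 → 16.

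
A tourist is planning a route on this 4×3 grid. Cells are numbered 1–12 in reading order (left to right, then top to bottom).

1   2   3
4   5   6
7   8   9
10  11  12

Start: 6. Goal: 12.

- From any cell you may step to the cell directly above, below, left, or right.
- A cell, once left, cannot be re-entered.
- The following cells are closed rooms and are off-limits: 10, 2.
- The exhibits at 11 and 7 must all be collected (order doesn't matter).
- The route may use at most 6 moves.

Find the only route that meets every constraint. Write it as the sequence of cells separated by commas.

The budget equals the shortest possible length, so every move has to be on a shortest route through the required cells.
Route from 6: 2× left (reaching 4), down to 7, right to 8, down to 11, right to 12 — 6 moves in all.
Check: all required cells visited; 6 ≤ 6 moves.

6, 5, 4, 7, 8, 11, 12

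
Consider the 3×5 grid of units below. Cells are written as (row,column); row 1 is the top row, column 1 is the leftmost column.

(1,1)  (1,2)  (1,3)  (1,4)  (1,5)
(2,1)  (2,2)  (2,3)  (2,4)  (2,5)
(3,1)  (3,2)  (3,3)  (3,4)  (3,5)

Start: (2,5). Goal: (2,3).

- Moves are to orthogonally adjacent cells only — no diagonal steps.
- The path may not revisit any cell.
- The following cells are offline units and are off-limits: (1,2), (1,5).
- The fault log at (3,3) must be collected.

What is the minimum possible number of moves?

4

Any route passes through (3,3) somewhere between (2,5) and (2,3). Summing Manhattan distances along the two legs ((2,5) → (3,3) → (2,3)) gives a lower bound of 3 + 1 = 4 moves.
A route of 4 moves achieves this: (2,5) → (3,5) → (3,4) → (3,3) → (2,3).
Since 4 matches the lower bound, it is optimal.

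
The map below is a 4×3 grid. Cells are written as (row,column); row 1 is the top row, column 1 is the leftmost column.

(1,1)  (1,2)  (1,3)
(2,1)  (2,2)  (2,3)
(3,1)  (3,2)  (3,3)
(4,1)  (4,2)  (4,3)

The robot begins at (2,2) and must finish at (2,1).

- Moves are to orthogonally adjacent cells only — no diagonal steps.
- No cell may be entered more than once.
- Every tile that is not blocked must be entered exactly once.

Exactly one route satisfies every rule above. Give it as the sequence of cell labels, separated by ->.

(2,2) -> (3,2) -> (3,1) -> (4,1) -> (4,2) -> (4,3) -> (3,3) -> (2,3) -> (1,3) -> (1,2) -> (1,1) -> (2,1)

Need to visit all 12 open cells exactly once, starting at (2,2) and ending at (2,1).
Cell (4,3) has only two open neighbours ((3,3) and (4,2)), so the path must pass straight through it: one of those is the cell it's entered from and the other is where it exits.
Route from (2,2): down 1 to (3,2), left 1 to (3,1), down 1 to (4,1), right 2 to (4,3), up 3 to (1,3), left 2 to (1,1), down 1 to (2,1) — 11 moves in all.
Check: all 12 open cells covered.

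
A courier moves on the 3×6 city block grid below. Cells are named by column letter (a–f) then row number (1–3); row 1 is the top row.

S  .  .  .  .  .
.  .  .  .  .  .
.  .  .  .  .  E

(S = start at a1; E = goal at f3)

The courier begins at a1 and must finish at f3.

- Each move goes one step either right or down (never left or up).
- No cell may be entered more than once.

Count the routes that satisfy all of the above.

A right/down-only route from a1 to f3 makes exactly 2 down-moves and 5 right-moves in some order.
With no other constraints that would be C(7,2) = 21 routes.
That gives 21 routes.

21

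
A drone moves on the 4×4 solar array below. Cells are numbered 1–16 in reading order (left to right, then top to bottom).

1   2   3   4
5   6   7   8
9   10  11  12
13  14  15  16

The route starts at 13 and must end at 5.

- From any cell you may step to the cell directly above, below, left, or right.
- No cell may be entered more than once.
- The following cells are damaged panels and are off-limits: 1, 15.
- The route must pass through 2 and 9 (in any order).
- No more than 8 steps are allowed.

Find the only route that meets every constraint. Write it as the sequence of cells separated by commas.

13, 9, 10, 11, 7, 3, 2, 6, 5

The 8-move cap with required stops at 2, 9 leaves no slack for detours.
Route from 13: up 1 to 9, right 2 to 11, up 2 to 3, left 1 to 2, down 1 to 6, left 1 to 5 — 8 moves in all.
Check: all required cells visited; 8 ≤ 8 moves.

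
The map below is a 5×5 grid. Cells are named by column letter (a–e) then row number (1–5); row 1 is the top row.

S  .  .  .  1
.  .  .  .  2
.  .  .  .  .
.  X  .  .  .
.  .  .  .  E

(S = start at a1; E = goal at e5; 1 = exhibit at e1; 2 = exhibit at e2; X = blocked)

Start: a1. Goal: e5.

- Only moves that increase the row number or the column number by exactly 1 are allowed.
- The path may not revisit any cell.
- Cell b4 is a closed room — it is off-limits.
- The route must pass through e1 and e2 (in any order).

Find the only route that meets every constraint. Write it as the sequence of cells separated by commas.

a1, b1, c1, d1, e1, e2, e3, e4, e5

Moves only go right or down, so the column and row indices never decrease.
Route from a1: 4× right (reaching e1), 4× down (reaching e5) — 8 moves in all.
Check: all required cells visited.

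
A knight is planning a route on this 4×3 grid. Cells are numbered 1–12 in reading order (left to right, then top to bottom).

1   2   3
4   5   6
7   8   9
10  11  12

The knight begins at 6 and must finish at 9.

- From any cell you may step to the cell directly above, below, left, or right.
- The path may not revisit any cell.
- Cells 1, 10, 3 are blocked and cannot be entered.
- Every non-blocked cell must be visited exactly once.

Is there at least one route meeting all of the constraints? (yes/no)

no

Cell 2 has only one open neighbour but is neither the start nor the goal, so a Hamiltonian route would have to both enter and leave it through the same neighbour — impossible without revisiting.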